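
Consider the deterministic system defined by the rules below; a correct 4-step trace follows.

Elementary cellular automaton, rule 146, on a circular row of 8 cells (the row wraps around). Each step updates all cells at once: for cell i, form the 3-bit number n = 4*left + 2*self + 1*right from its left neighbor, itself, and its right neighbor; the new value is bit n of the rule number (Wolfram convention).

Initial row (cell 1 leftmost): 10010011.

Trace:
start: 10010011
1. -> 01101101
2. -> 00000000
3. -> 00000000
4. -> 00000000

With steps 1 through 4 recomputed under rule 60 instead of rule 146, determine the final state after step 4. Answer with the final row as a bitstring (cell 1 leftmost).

10101010

(re-executing steps 1..4 under rule 60; state before step 1: 10010011)
1. -> 01011010
2. -> 01110111
3. -> 11001100
4. -> 10101010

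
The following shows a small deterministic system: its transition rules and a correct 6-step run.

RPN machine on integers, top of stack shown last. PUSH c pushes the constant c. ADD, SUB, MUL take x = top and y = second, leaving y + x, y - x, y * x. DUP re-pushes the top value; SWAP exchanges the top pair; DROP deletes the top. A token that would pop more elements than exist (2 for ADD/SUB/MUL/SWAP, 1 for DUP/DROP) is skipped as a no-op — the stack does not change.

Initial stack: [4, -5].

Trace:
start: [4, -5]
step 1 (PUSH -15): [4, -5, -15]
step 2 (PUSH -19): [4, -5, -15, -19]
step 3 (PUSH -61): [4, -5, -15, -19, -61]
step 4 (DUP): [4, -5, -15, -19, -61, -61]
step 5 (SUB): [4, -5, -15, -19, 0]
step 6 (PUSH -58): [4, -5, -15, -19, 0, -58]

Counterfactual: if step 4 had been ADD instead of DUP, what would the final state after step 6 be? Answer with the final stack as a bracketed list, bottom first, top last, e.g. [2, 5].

(re-executing from step 4 with the substitution; state before step 4: [4, -5, -15, -19, -61])
step 4 (ADD): [4, -5, -15, -80]
step 5 (SUB): [4, -5, 65]
step 6 (PUSH -58): [4, -5, 65, -58]

[4, -5, 65, -58]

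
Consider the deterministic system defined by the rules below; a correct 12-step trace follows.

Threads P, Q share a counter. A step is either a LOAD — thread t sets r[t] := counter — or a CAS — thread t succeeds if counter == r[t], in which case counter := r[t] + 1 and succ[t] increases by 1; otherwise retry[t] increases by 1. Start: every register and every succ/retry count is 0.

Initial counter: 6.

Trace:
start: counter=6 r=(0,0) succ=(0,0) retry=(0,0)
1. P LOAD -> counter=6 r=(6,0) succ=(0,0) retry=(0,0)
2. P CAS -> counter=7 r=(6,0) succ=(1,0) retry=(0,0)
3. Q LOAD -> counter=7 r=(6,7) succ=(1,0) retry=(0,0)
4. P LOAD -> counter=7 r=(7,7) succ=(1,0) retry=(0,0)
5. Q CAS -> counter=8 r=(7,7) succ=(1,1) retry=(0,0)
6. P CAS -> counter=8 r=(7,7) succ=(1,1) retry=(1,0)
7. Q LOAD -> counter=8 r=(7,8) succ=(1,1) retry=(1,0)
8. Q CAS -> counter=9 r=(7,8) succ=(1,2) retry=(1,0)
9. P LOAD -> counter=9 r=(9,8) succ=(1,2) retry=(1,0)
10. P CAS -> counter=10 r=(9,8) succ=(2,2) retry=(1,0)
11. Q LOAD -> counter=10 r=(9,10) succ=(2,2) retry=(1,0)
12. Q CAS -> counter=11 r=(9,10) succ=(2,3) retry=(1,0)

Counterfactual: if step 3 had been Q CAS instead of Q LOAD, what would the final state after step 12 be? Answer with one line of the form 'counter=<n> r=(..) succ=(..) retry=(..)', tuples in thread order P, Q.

(re-executing from step 3 with the substitution; state before step 3: counter=7 r=(6,0) succ=(1,0) retry=(0,0))
3. Q CAS -> counter=7 r=(6,0) succ=(1,0) retry=(0,1)
4. P LOAD -> counter=7 r=(7,0) succ=(1,0) retry=(0,1)
5. Q CAS -> counter=7 r=(7,0) succ=(1,0) retry=(0,2)
6. P CAS -> counter=8 r=(7,0) succ=(2,0) retry=(0,2)
7. Q LOAD -> counter=8 r=(7,8) succ=(2,0) retry=(0,2)
8. Q CAS -> counter=9 r=(7,8) succ=(2,1) retry=(0,2)
9. P LOAD -> counter=9 r=(9,8) succ=(2,1) retry=(0,2)
10. P CAS -> counter=10 r=(9,8) succ=(3,1) retry=(0,2)
11. Q LOAD -> counter=10 r=(9,10) succ=(3,1) retry=(0,2)
12. Q CAS -> counter=11 r=(9,10) succ=(3,2) retry=(0,2)

counter=11 r=(9,10) succ=(3,2) retry=(0,2)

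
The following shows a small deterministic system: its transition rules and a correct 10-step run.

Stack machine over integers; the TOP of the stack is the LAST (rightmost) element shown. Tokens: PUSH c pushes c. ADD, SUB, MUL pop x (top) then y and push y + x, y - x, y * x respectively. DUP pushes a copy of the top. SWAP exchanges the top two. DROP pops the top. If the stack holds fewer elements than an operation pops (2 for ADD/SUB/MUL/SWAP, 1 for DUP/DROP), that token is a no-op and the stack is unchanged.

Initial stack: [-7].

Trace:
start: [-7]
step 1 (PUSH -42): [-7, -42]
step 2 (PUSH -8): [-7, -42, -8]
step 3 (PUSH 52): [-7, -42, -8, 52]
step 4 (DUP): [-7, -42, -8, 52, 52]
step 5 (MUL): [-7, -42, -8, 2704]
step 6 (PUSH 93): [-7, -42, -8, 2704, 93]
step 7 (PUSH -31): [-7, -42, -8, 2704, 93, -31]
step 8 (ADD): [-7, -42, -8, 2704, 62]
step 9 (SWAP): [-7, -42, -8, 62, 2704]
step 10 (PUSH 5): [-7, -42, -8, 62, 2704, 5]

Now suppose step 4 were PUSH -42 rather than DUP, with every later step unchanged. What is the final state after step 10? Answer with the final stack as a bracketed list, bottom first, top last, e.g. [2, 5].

[-7, -42, -8, 62, -2184, 5]

(re-executing from step 4 with the substitution; state before step 4: [-7, -42, -8, 52])
step 4 (PUSH -42): [-7, -42, -8, 52, -42]
step 5 (MUL): [-7, -42, -8, -2184]
step 6 (PUSH 93): [-7, -42, -8, -2184, 93]
step 7 (PUSH -31): [-7, -42, -8, -2184, 93, -31]
step 8 (ADD): [-7, -42, -8, -2184, 62]
step 9 (SWAP): [-7, -42, -8, 62, -2184]
step 10 (PUSH 5): [-7, -42, -8, 62, -2184, 5]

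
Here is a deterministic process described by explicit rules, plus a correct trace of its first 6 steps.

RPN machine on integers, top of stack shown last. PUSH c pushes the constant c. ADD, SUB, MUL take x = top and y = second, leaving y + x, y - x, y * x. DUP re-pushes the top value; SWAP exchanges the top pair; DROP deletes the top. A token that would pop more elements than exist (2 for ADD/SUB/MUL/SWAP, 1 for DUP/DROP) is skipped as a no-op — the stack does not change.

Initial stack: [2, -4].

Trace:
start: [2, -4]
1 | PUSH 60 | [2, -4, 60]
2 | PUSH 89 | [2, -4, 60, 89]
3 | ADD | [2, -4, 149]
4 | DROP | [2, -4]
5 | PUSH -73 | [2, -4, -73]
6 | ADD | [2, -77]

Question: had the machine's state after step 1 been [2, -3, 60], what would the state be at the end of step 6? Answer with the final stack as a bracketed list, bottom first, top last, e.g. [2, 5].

state after step 1 := [2, -3, 60]
2 | PUSH 89 | [2, -3, 60, 89]
3 | ADD | [2, -3, 149]
4 | DROP | [2, -3]
5 | PUSH -73 | [2, -3, -73]
6 | ADD | [2, -76]

[2, -76]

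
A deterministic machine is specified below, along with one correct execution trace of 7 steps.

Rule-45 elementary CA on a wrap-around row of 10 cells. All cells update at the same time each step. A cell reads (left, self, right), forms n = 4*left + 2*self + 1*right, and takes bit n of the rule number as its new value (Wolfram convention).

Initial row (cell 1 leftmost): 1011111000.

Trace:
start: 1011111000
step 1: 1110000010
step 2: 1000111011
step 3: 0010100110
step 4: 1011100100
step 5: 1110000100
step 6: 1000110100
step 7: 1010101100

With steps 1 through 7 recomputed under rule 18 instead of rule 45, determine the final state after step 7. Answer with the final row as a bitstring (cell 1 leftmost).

0000000101

(re-executing steps 1..7 under rule 18; state before step 1: 1011111000)
step 1: 0000000101
step 2: 1000001000
step 3: 0100010101
step 4: 0010100000
step 5: 0100010000
step 6: 1010101000
step 7: 0000000101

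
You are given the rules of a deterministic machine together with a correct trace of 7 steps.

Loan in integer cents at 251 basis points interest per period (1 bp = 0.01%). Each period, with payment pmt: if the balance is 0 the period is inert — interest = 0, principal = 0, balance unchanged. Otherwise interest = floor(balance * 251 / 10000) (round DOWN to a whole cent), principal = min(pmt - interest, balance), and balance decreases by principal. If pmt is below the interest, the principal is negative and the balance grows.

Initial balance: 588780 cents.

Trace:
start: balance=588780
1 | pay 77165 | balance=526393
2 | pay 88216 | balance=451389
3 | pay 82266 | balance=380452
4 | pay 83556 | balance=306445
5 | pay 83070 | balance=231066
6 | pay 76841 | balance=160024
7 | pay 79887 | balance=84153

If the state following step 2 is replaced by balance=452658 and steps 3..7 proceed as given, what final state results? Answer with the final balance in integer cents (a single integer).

85591

state after step 2 := balance=452658
3 | pay 82266 | balance=381753
4 | pay 83556 | balance=307779
5 | pay 83070 | balance=232434
6 | pay 76841 | balance=161427
7 | pay 79887 | balance=85591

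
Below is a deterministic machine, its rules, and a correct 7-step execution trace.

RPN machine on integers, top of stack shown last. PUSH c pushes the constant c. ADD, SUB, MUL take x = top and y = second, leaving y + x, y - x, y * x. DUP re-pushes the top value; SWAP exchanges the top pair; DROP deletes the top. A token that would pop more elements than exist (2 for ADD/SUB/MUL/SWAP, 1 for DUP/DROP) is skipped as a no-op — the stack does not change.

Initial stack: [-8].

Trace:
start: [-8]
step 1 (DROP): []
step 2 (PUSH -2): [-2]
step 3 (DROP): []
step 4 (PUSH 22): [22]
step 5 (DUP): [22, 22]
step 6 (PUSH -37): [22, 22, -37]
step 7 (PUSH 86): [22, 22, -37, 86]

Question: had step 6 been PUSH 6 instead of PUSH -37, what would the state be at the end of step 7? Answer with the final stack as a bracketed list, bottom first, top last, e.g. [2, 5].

[22, 22, 6, 86]

(re-executing from step 6 with the substitution; state before step 6: [22, 22])
step 6 (PUSH 6): [22, 22, 6]
step 7 (PUSH 86): [22, 22, 6, 86]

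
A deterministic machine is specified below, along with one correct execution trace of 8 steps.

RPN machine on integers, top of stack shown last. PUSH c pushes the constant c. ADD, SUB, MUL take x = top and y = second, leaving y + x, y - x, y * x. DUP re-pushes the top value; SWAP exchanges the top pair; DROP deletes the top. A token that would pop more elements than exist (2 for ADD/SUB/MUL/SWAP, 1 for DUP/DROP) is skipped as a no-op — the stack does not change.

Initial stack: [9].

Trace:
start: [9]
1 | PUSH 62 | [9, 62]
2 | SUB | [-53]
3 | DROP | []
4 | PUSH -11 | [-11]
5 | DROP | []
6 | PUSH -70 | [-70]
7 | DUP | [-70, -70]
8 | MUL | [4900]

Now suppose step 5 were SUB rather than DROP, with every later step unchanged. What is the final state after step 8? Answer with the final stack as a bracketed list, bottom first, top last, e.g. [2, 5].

[-11, 4900]

(re-executing from step 5 with the substitution; state before step 5: [-11])
5 | SUB | [-11]
6 | PUSH -70 | [-11, -70]
7 | DUP | [-11, -70, -70]
8 | MUL | [-11, 4900]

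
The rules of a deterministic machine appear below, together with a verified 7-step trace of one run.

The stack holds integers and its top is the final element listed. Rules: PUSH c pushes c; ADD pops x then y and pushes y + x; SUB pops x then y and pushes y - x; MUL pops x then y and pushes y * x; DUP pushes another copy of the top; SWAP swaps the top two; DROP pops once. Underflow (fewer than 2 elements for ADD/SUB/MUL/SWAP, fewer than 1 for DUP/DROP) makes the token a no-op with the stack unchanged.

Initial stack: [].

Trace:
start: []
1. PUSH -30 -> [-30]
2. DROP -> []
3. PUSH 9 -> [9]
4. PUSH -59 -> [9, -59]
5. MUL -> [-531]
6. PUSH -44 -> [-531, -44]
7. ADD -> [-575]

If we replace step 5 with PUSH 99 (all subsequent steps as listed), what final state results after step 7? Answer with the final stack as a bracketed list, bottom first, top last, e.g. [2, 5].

[9, -59, 55]

(re-executing from step 5 with the substitution; state before step 5: [9, -59])
5. PUSH 99 -> [9, -59, 99]
6. PUSH -44 -> [9, -59, 99, -44]
7. ADD -> [9, -59, 55]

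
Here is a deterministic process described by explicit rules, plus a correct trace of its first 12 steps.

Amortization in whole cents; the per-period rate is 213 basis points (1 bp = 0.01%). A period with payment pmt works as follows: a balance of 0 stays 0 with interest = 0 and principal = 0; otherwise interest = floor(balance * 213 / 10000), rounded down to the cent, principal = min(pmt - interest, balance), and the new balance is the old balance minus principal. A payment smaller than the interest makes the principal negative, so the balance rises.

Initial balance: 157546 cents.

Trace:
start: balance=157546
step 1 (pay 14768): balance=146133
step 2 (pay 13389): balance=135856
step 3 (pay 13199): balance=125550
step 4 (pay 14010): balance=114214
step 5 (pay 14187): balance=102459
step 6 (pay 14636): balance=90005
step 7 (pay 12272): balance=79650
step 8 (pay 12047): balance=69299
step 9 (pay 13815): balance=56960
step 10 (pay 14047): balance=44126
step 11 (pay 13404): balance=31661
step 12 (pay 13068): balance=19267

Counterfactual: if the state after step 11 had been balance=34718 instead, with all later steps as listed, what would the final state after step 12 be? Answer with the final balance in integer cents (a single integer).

state after step 11 := balance=34718
step 12 (pay 13068): balance=22389

22389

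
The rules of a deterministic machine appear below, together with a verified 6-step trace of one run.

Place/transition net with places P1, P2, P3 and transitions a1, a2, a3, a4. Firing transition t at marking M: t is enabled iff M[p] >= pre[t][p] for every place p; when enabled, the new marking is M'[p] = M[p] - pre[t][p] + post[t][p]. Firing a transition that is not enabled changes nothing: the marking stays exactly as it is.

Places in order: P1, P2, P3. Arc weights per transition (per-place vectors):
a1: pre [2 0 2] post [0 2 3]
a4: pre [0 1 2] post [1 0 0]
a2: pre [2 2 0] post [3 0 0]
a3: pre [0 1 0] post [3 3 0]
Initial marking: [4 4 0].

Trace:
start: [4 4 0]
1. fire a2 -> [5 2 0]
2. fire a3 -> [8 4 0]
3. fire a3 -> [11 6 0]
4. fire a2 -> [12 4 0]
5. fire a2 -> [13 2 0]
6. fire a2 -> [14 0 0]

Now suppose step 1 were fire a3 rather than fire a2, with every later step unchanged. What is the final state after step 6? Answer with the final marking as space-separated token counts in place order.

16 4 0

(re-executing from step 1 with the substitution; state before step 1: [4 4 0])
1. fire a3 -> [7 6 0]
2. fire a3 -> [10 8 0]
3. fire a3 -> [13 10 0]
4. fire a2 -> [14 8 0]
5. fire a2 -> [15 6 0]
6. fire a2 -> [16 4 0]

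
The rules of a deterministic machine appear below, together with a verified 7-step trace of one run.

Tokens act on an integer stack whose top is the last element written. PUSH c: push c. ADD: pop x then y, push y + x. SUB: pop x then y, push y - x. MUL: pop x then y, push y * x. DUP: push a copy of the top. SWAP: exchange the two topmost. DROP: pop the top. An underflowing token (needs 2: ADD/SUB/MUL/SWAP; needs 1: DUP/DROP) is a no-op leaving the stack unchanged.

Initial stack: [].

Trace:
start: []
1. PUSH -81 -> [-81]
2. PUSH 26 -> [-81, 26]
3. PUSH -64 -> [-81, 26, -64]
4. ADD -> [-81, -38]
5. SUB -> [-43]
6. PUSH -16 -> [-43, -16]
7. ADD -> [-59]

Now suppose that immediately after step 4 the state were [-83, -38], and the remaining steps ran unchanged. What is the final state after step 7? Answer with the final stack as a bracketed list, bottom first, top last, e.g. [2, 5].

[-61]

state after step 4 := [-83, -38]
5. SUB -> [-45]
6. PUSH -16 -> [-45, -16]
7. ADD -> [-61]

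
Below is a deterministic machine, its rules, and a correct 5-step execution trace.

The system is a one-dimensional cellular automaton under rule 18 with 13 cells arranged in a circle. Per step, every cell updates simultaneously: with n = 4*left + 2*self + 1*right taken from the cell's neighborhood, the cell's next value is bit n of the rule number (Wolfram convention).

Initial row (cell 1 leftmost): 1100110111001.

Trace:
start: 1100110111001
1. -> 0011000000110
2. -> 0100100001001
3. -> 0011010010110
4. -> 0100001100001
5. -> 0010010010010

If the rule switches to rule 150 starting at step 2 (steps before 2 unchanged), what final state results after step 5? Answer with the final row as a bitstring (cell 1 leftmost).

(re-executing steps 2..5 under rule 150; state before step 2: 0011000000110)
2. -> 0100100001001
3. -> 0111110011111
4. -> 0011101101110
5. -> 0101000000101

0101000000101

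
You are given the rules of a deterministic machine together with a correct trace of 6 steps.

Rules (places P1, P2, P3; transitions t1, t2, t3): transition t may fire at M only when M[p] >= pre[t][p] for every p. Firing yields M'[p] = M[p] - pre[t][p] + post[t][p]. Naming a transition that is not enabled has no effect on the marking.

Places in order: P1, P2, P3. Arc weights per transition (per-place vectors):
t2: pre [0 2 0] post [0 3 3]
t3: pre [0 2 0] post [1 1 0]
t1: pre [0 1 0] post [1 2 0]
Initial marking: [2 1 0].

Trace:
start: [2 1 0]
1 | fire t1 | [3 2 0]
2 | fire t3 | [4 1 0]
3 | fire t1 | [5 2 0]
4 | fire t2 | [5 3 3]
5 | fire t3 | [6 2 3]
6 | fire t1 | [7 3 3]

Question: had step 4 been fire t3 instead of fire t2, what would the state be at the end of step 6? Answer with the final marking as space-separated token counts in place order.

(re-executing from step 4 with the substitution; state before step 4: [5 2 0])
4 | fire t3 | [6 1 0]
5 | fire t3 | [6 1 0]
6 | fire t1 | [7 2 0]

7 2 0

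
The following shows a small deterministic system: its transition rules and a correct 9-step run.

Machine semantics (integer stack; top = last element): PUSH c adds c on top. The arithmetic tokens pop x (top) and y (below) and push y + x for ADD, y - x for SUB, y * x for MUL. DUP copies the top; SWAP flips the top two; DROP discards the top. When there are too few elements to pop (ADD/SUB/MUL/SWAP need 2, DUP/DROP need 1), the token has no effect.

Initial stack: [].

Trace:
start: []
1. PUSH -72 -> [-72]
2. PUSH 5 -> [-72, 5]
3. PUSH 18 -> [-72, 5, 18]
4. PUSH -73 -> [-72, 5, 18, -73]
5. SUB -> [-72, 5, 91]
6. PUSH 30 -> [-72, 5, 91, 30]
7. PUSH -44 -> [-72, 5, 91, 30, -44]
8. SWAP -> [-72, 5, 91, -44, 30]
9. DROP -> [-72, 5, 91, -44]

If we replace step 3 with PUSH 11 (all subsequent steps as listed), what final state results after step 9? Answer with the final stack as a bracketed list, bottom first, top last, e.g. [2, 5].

(re-executing from step 3 with the substitution; state before step 3: [-72, 5])
3. PUSH 11 -> [-72, 5, 11]
4. PUSH -73 -> [-72, 5, 11, -73]
5. SUB -> [-72, 5, 84]
6. PUSH 30 -> [-72, 5, 84, 30]
7. PUSH -44 -> [-72, 5, 84, 30, -44]
8. SWAP -> [-72, 5, 84, -44, 30]
9. DROP -> [-72, 5, 84, -44]

[-72, 5, 84, -44]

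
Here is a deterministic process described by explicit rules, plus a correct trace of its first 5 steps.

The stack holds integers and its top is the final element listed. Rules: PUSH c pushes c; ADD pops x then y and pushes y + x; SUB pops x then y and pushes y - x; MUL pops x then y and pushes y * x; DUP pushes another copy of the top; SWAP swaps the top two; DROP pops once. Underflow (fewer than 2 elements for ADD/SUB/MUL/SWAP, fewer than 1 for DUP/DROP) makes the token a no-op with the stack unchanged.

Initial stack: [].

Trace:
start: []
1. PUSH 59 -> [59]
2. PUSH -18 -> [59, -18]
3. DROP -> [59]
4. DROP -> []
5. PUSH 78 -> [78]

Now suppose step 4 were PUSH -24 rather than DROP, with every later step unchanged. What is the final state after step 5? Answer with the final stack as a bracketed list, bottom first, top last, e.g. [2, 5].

[59, -24, 78]

(re-executing from step 4 with the substitution; state before step 4: [59])
4. PUSH -24 -> [59, -24]
5. PUSH 78 -> [59, -24, 78]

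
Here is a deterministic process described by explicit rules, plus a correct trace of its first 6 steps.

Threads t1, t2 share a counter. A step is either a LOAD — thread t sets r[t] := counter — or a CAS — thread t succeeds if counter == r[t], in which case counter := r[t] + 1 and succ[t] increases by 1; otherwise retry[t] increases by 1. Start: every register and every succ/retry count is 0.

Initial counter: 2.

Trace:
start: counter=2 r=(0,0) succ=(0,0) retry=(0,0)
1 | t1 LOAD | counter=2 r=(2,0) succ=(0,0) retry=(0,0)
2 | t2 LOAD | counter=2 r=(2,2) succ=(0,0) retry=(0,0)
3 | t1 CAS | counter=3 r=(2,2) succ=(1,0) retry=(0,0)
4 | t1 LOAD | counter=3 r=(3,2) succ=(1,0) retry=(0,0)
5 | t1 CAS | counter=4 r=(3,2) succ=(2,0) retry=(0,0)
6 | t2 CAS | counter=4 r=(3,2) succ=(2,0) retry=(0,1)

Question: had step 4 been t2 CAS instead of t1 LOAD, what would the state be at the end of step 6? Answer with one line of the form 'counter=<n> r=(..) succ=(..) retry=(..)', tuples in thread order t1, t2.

counter=3 r=(2,2) succ=(1,0) retry=(1,2)

(re-executing from step 4 with the substitution; state before step 4: counter=3 r=(2,2) succ=(1,0) retry=(0,0))
4 | t2 CAS | counter=3 r=(2,2) succ=(1,0) retry=(0,1)
5 | t1 CAS | counter=3 r=(2,2) succ=(1,0) retry=(1,1)
6 | t2 CAS | counter=3 r=(2,2) succ=(1,0) retry=(1,2)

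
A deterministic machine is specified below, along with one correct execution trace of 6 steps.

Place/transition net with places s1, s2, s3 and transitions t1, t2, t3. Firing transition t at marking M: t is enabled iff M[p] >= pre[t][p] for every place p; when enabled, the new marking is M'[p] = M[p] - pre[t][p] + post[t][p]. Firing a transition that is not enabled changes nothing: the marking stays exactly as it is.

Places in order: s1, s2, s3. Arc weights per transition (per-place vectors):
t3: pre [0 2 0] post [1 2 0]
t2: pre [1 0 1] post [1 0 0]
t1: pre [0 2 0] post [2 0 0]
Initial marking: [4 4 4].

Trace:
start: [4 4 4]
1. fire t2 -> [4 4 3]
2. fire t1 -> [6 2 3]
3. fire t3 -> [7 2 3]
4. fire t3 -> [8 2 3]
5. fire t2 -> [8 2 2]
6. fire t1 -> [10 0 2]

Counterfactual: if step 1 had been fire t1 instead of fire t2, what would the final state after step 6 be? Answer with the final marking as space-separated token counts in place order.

8 0 3

(re-executing from step 1 with the substitution; state before step 1: [4 4 4])
1. fire t1 -> [6 2 4]
2. fire t1 -> [8 0 4]
3. fire t3 -> [8 0 4]
4. fire t3 -> [8 0 4]
5. fire t2 -> [8 0 3]
6. fire t1 -> [8 0 3]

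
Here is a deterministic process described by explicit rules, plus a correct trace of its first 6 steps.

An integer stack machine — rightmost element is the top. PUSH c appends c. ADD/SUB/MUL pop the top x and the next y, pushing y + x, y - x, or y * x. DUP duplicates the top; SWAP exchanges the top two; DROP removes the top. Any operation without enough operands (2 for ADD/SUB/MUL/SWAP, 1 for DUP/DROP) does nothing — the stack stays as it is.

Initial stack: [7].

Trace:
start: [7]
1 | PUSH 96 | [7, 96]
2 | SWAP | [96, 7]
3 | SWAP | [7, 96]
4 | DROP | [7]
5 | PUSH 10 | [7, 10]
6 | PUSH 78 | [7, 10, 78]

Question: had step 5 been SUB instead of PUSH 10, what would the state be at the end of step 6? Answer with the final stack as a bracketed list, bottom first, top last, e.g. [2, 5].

[7, 78]

(re-executing from step 5 with the substitution; state before step 5: [7])
5 | SUB | [7]
6 | PUSH 78 | [7, 78]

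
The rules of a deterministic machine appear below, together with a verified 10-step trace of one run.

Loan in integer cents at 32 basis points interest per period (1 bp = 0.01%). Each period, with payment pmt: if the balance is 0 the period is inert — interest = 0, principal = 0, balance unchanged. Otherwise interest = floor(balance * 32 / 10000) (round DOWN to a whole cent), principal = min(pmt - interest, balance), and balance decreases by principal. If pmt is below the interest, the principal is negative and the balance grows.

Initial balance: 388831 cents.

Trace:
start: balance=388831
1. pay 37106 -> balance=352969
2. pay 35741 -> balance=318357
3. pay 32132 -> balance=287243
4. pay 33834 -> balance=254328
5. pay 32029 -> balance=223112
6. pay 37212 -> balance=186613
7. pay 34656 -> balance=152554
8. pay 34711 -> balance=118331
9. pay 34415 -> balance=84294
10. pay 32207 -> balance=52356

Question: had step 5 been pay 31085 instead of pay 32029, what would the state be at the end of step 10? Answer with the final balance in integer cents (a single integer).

(re-executing from step 5 with the substitution; state before step 5: balance=254328)
5. pay 31085 -> balance=224056
6. pay 37212 -> balance=187560
7. pay 34656 -> balance=153504
8. pay 34711 -> balance=119284
9. pay 34415 -> balance=85250
10. pay 32207 -> balance=53315

53315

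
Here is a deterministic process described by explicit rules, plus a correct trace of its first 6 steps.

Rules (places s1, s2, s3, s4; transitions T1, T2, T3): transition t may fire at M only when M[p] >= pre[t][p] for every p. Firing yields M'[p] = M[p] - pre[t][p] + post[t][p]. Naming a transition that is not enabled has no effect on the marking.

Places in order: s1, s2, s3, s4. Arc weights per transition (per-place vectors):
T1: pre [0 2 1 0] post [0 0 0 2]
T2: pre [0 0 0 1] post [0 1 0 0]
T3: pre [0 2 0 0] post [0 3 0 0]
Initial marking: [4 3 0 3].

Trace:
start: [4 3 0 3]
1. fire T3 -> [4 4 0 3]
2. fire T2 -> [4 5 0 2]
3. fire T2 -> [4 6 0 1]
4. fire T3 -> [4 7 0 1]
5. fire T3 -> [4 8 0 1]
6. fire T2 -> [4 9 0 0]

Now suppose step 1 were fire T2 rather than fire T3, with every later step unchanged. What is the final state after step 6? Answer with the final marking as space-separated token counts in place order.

(re-executing from step 1 with the substitution; state before step 1: [4 3 0 3])
1. fire T2 -> [4 4 0 2]
2. fire T2 -> [4 5 0 1]
3. fire T2 -> [4 6 0 0]
4. fire T3 -> [4 7 0 0]
5. fire T3 -> [4 8 0 0]
6. fire T2 -> [4 8 0 0]

4 8 0 0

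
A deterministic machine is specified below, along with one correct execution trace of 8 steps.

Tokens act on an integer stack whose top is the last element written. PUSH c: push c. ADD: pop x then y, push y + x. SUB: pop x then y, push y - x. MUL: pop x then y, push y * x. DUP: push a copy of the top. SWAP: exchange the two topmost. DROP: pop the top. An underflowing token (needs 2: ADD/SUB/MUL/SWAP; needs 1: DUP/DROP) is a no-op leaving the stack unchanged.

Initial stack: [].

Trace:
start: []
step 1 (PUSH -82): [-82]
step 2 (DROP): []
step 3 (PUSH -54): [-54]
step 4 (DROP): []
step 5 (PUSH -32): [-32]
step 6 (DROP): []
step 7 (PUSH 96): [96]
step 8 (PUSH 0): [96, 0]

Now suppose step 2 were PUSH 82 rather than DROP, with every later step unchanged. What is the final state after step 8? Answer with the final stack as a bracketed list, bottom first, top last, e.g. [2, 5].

(re-executing from step 2 with the substitution; state before step 2: [-82])
step 2 (PUSH 82): [-82, 82]
step 3 (PUSH -54): [-82, 82, -54]
step 4 (DROP): [-82, 82]
step 5 (PUSH -32): [-82, 82, -32]
step 6 (DROP): [-82, 82]
step 7 (PUSH 96): [-82, 82, 96]
step 8 (PUSH 0): [-82, 82, 96, 0]

[-82, 82, 96, 0]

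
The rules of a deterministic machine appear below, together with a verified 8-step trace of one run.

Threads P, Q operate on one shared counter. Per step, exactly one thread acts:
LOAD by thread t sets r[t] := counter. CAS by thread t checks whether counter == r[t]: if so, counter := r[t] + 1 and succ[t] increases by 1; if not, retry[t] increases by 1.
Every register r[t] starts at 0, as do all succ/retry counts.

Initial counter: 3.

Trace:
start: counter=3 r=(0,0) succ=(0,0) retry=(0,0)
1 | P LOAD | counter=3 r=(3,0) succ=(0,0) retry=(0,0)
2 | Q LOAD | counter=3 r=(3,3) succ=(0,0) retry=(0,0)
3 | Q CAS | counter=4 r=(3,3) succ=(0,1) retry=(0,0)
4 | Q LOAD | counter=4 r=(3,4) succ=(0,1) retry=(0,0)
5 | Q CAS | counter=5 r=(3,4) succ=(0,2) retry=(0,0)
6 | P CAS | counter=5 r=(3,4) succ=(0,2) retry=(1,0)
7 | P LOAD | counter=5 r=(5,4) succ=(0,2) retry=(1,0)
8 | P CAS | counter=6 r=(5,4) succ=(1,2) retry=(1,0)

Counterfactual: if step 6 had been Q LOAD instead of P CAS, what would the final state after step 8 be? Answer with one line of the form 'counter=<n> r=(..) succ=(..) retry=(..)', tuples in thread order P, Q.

counter=6 r=(5,5) succ=(1,2) retry=(0,0)

(re-executing from step 6 with the substitution; state before step 6: counter=5 r=(3,4) succ=(0,2) retry=(0,0))
6 | Q LOAD | counter=5 r=(3,5) succ=(0,2) retry=(0,0)
7 | P LOAD | counter=5 r=(5,5) succ=(0,2) retry=(0,0)
8 | P CAS | counter=6 r=(5,5) succ=(1,2) retry=(0,0)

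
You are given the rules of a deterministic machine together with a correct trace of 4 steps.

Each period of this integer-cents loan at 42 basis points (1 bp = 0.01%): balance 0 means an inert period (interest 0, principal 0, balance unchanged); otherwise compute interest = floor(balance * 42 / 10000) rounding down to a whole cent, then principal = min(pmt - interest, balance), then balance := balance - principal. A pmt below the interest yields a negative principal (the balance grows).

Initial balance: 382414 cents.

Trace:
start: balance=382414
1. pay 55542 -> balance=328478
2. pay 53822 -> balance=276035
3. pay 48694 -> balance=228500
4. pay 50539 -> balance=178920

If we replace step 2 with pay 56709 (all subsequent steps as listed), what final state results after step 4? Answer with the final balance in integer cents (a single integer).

176009

(re-executing from step 2 with the substitution; state before step 2: balance=328478)
2. pay 56709 -> balance=273148
3. pay 48694 -> balance=225601
4. pay 50539 -> balance=176009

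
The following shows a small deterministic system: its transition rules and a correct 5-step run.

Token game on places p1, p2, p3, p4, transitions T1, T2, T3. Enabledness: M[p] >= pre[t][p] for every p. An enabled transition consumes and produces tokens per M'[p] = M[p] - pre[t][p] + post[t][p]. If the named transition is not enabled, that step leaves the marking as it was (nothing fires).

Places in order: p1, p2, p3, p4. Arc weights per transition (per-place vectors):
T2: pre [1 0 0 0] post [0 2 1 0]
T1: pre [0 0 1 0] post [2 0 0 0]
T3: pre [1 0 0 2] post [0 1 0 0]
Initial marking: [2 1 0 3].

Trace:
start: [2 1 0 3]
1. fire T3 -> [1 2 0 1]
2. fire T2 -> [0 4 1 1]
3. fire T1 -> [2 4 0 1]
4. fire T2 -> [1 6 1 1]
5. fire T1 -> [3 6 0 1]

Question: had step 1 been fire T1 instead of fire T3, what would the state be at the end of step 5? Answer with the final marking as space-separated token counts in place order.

(re-executing from step 1 with the substitution; state before step 1: [2 1 0 3])
1. fire T1 -> [2 1 0 3]
2. fire T2 -> [1 3 1 3]
3. fire T1 -> [3 3 0 3]
4. fire T2 -> [2 5 1 3]
5. fire T1 -> [4 5 0 3]

4 5 0 3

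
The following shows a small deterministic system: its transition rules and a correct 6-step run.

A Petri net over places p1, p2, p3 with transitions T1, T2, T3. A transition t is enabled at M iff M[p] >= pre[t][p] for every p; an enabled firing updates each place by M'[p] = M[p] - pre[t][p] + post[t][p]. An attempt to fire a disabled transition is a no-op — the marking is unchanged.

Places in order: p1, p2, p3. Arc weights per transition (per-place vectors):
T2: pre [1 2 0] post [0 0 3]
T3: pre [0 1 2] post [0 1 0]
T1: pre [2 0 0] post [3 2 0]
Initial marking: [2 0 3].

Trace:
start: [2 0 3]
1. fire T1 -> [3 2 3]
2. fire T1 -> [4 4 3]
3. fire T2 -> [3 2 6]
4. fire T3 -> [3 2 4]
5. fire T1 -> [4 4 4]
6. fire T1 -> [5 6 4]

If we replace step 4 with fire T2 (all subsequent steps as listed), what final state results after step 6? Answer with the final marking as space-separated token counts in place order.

4 4 9

(re-executing from step 4 with the substitution; state before step 4: [3 2 6])
4. fire T2 -> [2 0 9]
5. fire T1 -> [3 2 9]
6. fire T1 -> [4 4 9]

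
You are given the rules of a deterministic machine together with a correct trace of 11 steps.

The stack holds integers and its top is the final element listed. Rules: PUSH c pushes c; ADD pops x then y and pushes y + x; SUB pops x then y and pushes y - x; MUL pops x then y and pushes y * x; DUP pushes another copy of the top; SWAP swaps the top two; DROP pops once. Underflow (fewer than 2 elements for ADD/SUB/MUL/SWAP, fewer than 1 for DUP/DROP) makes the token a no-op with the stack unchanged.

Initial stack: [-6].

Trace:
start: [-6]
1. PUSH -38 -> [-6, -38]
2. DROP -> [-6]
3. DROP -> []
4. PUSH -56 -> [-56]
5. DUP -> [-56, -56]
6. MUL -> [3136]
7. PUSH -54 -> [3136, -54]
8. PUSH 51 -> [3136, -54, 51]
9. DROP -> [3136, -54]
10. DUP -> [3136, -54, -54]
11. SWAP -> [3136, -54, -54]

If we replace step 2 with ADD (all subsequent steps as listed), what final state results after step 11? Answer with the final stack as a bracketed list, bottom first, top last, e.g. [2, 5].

[3136, -54, -54]

(re-executing from step 2 with the substitution; state before step 2: [-6, -38])
2. ADD -> [-44]
3. DROP -> []
4. PUSH -56 -> [-56]
5. DUP -> [-56, -56]
6. MUL -> [3136]
7. PUSH -54 -> [3136, -54]
8. PUSH 51 -> [3136, -54, 51]
9. DROP -> [3136, -54]
10. DUP -> [3136, -54, -54]
11. SWAP -> [3136, -54, -54]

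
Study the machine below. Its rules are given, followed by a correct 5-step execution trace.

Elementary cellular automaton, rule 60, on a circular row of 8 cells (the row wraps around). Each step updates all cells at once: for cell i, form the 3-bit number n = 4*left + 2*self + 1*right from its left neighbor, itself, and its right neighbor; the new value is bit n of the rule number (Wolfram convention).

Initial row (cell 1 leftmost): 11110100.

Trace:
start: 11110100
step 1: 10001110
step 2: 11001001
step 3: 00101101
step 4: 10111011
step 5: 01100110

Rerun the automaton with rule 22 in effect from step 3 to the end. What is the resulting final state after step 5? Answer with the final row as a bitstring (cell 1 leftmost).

(re-executing steps 3..5 under rule 22; state before step 3: 11001001)
step 3: 00111110
step 4: 01000001
step 5: 01100011

01100011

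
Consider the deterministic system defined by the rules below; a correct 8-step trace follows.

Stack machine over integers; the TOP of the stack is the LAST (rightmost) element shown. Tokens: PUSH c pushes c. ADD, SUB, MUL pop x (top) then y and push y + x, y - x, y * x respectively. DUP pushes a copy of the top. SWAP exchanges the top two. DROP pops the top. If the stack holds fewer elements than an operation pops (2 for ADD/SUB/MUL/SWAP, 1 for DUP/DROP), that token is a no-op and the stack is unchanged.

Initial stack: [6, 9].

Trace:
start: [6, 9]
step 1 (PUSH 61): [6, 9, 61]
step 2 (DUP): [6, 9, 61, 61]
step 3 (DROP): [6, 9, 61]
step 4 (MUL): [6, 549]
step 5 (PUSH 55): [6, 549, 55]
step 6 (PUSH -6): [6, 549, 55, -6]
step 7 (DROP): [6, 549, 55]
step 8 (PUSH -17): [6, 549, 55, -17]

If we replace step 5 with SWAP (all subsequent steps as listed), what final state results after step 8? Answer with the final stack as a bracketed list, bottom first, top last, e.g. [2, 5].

(re-executing from step 5 with the substitution; state before step 5: [6, 549])
step 5 (SWAP): [549, 6]
step 6 (PUSH -6): [549, 6, -6]
step 7 (DROP): [549, 6]
step 8 (PUSH -17): [549, 6, -17]

[549, 6, -17]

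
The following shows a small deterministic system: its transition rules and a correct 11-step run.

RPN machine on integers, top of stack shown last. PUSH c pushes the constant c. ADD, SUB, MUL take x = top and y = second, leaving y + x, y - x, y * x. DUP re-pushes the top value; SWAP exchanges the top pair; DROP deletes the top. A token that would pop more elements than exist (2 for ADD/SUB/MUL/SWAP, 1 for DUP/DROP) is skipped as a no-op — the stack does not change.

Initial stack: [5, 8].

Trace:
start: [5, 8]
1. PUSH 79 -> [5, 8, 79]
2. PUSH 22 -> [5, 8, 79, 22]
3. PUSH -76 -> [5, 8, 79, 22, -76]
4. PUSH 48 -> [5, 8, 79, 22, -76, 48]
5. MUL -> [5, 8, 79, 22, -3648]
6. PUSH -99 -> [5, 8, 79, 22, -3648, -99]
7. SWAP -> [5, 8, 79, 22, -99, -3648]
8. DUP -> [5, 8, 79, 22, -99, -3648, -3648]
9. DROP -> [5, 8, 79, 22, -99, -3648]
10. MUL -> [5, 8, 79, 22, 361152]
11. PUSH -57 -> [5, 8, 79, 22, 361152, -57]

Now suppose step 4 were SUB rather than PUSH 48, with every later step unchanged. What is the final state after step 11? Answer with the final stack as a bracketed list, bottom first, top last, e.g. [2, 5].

(re-executing from step 4 with the substitution; state before step 4: [5, 8, 79, 22, -76])
4. SUB -> [5, 8, 79, 98]
5. MUL -> [5, 8, 7742]
6. PUSH -99 -> [5, 8, 7742, -99]
7. SWAP -> [5, 8, -99, 7742]
8. DUP -> [5, 8, -99, 7742, 7742]
9. DROP -> [5, 8, -99, 7742]
10. MUL -> [5, 8, -766458]
11. PUSH -57 -> [5, 8, -766458, -57]

[5, 8, -766458, -57]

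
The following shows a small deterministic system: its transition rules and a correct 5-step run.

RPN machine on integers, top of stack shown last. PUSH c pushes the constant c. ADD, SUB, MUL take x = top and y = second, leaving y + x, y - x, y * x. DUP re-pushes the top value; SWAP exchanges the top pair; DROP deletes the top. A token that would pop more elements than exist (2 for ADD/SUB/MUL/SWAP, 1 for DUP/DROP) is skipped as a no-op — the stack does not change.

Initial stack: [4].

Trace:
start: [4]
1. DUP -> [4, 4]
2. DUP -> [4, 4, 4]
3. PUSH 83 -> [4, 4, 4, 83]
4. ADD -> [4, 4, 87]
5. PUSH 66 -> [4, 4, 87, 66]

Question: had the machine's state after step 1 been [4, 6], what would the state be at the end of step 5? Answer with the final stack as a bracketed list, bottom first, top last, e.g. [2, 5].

state after step 1 := [4, 6]
2. DUP -> [4, 6, 6]
3. PUSH 83 -> [4, 6, 6, 83]
4. ADD -> [4, 6, 89]
5. PUSH 66 -> [4, 6, 89, 66]

[4, 6, 89, 66]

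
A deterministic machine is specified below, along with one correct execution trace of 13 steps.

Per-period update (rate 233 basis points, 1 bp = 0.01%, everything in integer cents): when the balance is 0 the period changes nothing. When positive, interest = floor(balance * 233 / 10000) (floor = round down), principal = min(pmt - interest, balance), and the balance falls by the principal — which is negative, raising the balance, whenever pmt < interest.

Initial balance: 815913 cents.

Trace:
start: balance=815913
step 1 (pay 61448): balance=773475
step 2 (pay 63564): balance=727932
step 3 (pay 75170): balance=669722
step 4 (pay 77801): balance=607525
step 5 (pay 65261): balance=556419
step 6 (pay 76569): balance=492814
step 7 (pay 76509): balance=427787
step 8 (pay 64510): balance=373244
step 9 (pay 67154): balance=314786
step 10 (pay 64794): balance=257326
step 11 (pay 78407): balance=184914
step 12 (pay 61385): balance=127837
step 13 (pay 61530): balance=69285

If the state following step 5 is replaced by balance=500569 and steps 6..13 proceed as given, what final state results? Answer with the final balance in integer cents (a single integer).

state after step 5 := balance=500569
step 6 (pay 76569): balance=435663
step 7 (pay 76509): balance=369304
step 8 (pay 64510): balance=313398
step 9 (pay 67154): balance=253546
step 10 (pay 64794): balance=194659
step 11 (pay 78407): balance=120787
step 12 (pay 61385): balance=62216
step 13 (pay 61530): balance=2135

2135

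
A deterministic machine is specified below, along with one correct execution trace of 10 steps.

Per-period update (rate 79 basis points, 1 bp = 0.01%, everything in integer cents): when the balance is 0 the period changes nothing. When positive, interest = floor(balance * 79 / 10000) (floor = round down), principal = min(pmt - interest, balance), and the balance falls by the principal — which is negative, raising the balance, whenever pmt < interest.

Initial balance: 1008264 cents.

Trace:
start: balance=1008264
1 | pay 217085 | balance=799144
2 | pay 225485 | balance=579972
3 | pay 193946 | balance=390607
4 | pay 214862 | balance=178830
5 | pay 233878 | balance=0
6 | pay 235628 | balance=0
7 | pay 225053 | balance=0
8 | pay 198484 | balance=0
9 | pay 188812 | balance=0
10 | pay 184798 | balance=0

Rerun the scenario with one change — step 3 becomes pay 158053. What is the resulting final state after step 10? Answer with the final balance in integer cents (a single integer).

0

(re-executing from step 3 with the substitution; state before step 3: balance=579972)
3 | pay 158053 | balance=426500
4 | pay 214862 | balance=215007
5 | pay 233878 | balance=0
6 | pay 235628 | balance=0
7 | pay 225053 | balance=0
8 | pay 198484 | balance=0
9 | pay 188812 | balance=0
10 | pay 184798 | balance=0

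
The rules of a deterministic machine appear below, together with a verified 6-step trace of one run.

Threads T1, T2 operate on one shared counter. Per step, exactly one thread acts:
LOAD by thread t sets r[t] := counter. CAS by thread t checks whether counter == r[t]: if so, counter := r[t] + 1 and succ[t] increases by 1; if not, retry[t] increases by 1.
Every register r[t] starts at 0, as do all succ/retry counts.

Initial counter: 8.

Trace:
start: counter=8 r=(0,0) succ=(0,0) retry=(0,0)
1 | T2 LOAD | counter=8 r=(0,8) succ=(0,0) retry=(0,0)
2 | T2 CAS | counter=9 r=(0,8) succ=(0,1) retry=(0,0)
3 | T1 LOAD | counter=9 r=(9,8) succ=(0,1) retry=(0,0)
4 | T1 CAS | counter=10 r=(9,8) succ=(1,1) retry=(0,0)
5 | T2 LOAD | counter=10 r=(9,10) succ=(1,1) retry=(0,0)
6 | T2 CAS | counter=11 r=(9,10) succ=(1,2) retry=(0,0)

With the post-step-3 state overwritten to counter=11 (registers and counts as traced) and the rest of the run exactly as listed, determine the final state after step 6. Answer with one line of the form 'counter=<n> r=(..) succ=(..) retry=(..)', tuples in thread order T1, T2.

state after step 3 := counter=11 r=(9,8) succ=(0,1) retry=(0,0)
4 | T1 CAS | counter=11 r=(9,8) succ=(0,1) retry=(1,0)
5 | T2 LOAD | counter=11 r=(9,11) succ=(0,1) retry=(1,0)
6 | T2 CAS | counter=12 r=(9,11) succ=(0,2) retry=(1,0)

counter=12 r=(9,11) succ=(0,2) retry=(1,0)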